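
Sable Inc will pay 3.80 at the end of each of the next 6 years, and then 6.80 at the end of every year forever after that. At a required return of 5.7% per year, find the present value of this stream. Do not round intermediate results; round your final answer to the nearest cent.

PV of 6-year annuity: 3.80 × [1 − (1+0.057)^−6] / 0.057 = 18.86326
Perpetuity value at year 6: 6.80 / 0.057 = 119.29825
PV of perpetuity: 119.29825 / (1+0.057)^6 = 85.54293
Total PV = 18.86326 + 85.54293 = 104.40620

104.41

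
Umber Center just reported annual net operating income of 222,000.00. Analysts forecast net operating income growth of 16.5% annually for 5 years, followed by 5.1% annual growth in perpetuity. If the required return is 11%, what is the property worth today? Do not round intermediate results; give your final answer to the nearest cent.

D_1 = 258630.00000
D_2 = 301303.95000
D_3 = 351019.10175
D_4 = 408937.25354
D_5 = 476411.90037
Terminal value at year 5: TV = D_5×(1+g_2)/(r−g_2) = 500708.90729/0.059 = 8486591.64901
P_0 = D_1/(1+r)^1 + D_2/(1+r)^2 + D_3/(1+r)^3 + D_4/(1+r)^4 + D_5/(1+r)^5 + TV/(1+r)^5
    = 233000.00000 + 244545.04505 + 256662.14187 + 269379.63539 + 282727.27498 + 5036379.08480 = 6322693.18208

6322693.18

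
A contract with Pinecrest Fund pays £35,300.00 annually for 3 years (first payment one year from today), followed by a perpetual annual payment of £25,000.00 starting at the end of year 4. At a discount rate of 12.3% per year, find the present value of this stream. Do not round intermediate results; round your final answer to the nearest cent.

PV of 3-year annuity: £35,300.00 × [1 − (1+0.123)^−3] / 0.123 = 84349.46769
Perpetuity value at year 3: £25,000.00 / 0.123 = 203252.03252
PV of perpetuity: 203252.03252 / (1+0.123)^3 = 143514.44917
Total PV = 84349.46769 + 143514.44917 = 227863.91686

£227863.92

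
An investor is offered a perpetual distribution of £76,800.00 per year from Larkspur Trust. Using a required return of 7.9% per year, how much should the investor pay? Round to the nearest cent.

£972151.90

Level perpetuity: PV = C / r = £76,800.00 / 0.079 = £972,151.90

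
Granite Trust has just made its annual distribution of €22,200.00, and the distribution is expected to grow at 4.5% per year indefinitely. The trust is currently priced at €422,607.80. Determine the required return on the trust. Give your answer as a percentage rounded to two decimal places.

D₁ = €22,200.00 × 1.045 = €23,199.0000
P = D₁/(r − g) ⇒ r = D₁/P + g = €23,199.0000/€422,607.80 + 0.045 = 0.054895 + 0.045 = 0.099895

9.99%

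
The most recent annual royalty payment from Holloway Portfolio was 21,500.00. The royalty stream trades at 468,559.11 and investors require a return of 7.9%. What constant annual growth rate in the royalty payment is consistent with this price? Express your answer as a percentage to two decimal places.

3.17%

P = D₀(1+g)/(r−g) ⇒ P(r−g) = D₀(1+g) ⇒ g(P+D₀) = P·r − D₀
g = (P·r − D₀)/(P + D₀) = (468,559.11×0.079 − 21,500.00) / (468,559.11 + 21,500.00) = 0.031662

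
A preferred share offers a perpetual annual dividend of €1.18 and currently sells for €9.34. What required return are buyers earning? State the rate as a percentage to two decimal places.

P = C/r ⇒ r = C/P = €1.18/€9.34 = 0.126338

12.63%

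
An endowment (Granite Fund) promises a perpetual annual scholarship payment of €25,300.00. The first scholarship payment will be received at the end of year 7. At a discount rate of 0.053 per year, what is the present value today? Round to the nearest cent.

€350166.36

Value at end of year 6: C / r = €25,300.00 / 0.053 = €477,358.4906
Discount to today: PV = €477,358.4906 / (1 + 0.053)^6 = €477,358.4906 / 1.363233 = €350,166.36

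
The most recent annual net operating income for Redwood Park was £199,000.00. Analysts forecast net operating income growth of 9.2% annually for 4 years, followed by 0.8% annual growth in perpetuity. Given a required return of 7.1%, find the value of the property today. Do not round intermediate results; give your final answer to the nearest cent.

D_1 = 217308.00000
D_2 = 237300.33600
D_3 = 259131.96691
D_4 = 282972.10787
Terminal value at year 4: TV = D_4×(1+g_2)/(r−g_2) = 285235.88473/0.063 = 4527553.72589
P_0 = D_1/(1+r)^1 + D_2/(1+r)^2 + D_3/(1+r)^3 + D_4/(1+r)^4 + TV/(1+r)^4
    = 202901.96078 + 206880.43060 + 210936.90964 + 215072.92747 + 3441166.83954 = 4276959.06803

£4276959.07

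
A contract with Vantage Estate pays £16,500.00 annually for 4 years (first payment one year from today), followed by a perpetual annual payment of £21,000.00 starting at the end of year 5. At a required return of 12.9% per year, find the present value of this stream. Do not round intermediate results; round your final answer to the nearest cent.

£149377.72

PV of 4-year annuity: £16,500.00 × [1 − (1+0.129)^−4] / 0.129 = 49180.92593
Perpetuity value at year 4: £21,000.00 / 0.129 = 162790.69767
PV of perpetuity: 162790.69767 / (1+0.129)^4 = 100196.79195
Total PV = 49180.92593 + 100196.79195 = 149377.71788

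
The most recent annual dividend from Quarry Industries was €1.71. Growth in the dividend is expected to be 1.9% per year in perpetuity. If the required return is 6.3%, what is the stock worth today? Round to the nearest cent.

D₁ = D₀ × (1 + g) = €1.71 × 1.019 = €1.7425
Growing perpetuity: P = D₁ / (r − g) = €1.7425 / (0.063 − 0.019) = €39.60

€39.60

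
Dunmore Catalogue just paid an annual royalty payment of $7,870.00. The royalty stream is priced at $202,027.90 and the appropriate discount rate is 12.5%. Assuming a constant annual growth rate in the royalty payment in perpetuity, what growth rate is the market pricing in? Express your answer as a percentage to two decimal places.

8.28%

P = D₀(1+g)/(r−g) ⇒ P(r−g) = D₀(1+g) ⇒ g(P+D₀) = P·r − D₀
g = (P·r − D₀)/(P + D₀) = ($202,027.90×0.125 − $7,870.00) / ($202,027.90 + $7,870.00) = 0.082819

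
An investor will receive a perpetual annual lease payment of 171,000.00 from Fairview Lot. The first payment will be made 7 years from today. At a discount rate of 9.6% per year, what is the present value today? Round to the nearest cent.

Value at end of year 6: C / r = 171,000.00 / 0.096 = 1,781,250.0000
Discount to today: PV = 1,781,250.0000 / (1 + 0.096)^6 = 1,781,250.0000 / 1.733258 = 1,027,688.63

1027688.63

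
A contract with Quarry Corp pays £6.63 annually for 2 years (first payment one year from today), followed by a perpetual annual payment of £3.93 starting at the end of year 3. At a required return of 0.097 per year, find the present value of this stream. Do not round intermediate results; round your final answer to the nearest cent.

PV of 2-year annuity: £6.63 × [1 − (1+0.097)^−2] / 0.097 = 11.55310
Perpetuity value at year 2: £3.93 / 0.097 = 40.51546
PV of perpetuity: 40.51546 / (1+0.097)^2 = 33.66724
Total PV = 11.55310 + 33.66724 = 45.22035

£45.22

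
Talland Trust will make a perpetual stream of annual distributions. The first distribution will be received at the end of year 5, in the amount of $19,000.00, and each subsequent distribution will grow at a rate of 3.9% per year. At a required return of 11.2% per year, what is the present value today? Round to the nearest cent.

Value at end of year 4: C₁ / (r − g) = $19,000.00 / (0.112 − 0.039) = $260,273.9726
Discount to today: PV = $260,273.9726 / (1 + 0.112)^4 = $260,273.9726 / 1.529041 = $170,220.39

$170220.39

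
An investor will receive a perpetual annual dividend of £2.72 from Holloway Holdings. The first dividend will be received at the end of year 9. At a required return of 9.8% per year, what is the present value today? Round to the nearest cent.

Value at end of year 8: C / r = £2.72 / 0.098 = £27.7551
Discount to today: PV = £27.7551 / (1 + 0.098)^8 = £27.7551 / 2.112607 = £13.14

£13.14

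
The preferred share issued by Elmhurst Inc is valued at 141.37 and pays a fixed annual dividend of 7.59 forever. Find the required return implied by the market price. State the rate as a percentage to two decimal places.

5.37%

P = C/r ⇒ r = C/P = 7.59/141.37 = 0.053689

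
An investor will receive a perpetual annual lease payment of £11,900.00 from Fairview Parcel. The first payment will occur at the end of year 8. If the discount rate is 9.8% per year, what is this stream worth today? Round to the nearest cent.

£63110.92

Value at end of year 7: C / r = £11,900.00 / 0.098 = £121,428.5714
Discount to today: PV = £121,428.5714 / (1 + 0.098)^7 = £121,428.5714 / 1.924050 = £63,110.92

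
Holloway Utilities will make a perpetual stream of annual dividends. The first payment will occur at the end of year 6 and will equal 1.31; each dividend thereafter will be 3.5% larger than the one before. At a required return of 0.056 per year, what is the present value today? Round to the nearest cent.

Value at end of year 5: C₁ / (r − g) = 1.31 / (0.056 − 0.035) = 62.3810
Discount to today: PV = 62.3810 / (1 + 0.056)^5 = 62.3810 / 1.313166 = 47.50

47.50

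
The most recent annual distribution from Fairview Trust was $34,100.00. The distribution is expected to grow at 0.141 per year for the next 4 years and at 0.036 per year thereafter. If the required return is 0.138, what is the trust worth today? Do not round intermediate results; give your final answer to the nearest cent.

$487316.99

D_1 = 38908.10000
D_2 = 44394.14210
D_3 = 50653.71614
D_4 = 57795.89011
Terminal value at year 4: TV = D_4×(1+g_2)/(r−g_2) = 59876.54216/0.102 = 587024.92309
P_0 = D_1/(1+r)^1 + D_2/(1+r)^2 + D_3/(1+r)^3 + D_4/(1+r)^4 + TV/(1+r)^4
    = 34189.89455 + 34280.02608 + 34370.39522 + 34461.00259 + 350015.67337 = 487316.99181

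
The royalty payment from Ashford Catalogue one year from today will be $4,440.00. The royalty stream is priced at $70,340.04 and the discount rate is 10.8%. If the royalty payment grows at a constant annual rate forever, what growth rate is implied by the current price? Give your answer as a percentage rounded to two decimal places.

P = D₁/(r−g) ⇒ g = r − D₁/P = 0.108 − $4,440.00/$70,340.04 = 0.044878

4.49%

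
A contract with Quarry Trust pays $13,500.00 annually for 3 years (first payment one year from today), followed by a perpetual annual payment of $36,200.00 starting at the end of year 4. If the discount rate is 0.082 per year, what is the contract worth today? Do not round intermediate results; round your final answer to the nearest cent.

$383173.79

PV of 3-year annuity: $13,500.00 × [1 − (1+0.082)^−3] / 0.082 = 34665.63822
Perpetuity value at year 3: $36,200.00 / 0.082 = 441463.41463
PV of perpetuity: 441463.41463 / (1+0.082)^3 = 348508.14770
Total PV = 34665.63822 + 348508.14770 = 383173.78592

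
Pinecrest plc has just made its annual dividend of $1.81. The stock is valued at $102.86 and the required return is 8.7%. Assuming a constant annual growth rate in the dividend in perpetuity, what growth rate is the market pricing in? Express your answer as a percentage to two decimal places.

P = D₀(1+g)/(r−g) ⇒ P(r−g) = D₀(1+g) ⇒ g(P+D₀) = P·r − D₀
g = (P·r − D₀)/(P + D₀) = ($102.86×0.087 − $1.81) / ($102.86 + $1.81) = 0.068203

6.82%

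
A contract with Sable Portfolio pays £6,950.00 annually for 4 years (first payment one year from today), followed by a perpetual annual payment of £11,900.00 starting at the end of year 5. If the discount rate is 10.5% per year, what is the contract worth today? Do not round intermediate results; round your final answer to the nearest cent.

£97810.83

PV of 4-year annuity: £6,950.00 × [1 − (1+0.105)^−4] / 0.105 = 21794.21544
Perpetuity value at year 4: £11,900.00 / 0.105 = 113333.33333
PV of perpetuity: 113333.33333 / (1+0.105)^4 = 76016.61912
Total PV = 21794.21544 + 76016.61912 = 97810.83457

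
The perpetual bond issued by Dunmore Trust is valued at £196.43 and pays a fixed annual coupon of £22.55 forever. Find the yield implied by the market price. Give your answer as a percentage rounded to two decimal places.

11.48%

P = C/r ⇒ r = C/P = £22.55/£196.43 = 0.114799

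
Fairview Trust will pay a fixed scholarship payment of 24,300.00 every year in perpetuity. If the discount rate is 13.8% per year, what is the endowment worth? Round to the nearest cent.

Level perpetuity: PV = C / r = 24,300.00 / 0.138 = 176,086.96

176086.96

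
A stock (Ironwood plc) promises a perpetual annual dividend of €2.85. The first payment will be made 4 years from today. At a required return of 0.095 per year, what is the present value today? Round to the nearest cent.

€22.85

Value at end of year 3: C / r = €2.85 / 0.095 = €30.0000
Discount to today: PV = €30.0000 / (1 + 0.095)^3 = €30.0000 / 1.312932 = €22.85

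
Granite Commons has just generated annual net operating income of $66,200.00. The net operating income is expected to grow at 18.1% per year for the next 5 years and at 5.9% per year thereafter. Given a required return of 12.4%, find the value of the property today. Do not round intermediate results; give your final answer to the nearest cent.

D_1 = 78182.20000
D_2 = 92333.17820
D_3 = 109045.48345
D_4 = 128782.71596
D_5 = 152092.38755
Terminal value at year 5: TV = D_5×(1+g_2)/(r−g_2) = 161065.83841/0.065 = 2477935.97559
P_0 = D_1/(1+r)^1 + D_2/(1+r)^2 + D_3/(1+r)^3 + D_4/(1+r)^4 + D_5/(1+r)^5 + TV/(1+r)^5
    = 69557.11744 + 73084.48015 + 76790.72159 + 80684.91298 + 84776.58562 + 1381206.21797 = 1766100.03575

$1766100.04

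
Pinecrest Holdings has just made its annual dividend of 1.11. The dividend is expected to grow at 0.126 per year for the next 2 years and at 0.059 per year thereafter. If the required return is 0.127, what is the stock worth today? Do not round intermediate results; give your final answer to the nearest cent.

19.47

D_1 = 1.24986
D_2 = 1.40734
Terminal value at year 2: TV = D_2×(1+g_2)/(r−g_2) = 1.49038/0.068 = 21.91729
P_0 = D_1/(1+r)^1 + D_2/(1+r)^2 + TV/(1+r)^2
    = 1.10902 + 1.10803 + 17.25595 = 19.47300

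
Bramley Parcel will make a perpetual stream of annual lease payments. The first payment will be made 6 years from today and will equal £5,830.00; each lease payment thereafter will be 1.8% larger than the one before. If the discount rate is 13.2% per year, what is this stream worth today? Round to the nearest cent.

£27512.60

Value at end of year 5: C₁ / (r − g) = £5,830.00 / (0.132 − 0.018) = £51,140.3509
Discount to today: PV = £51,140.3509 / (1 + 0.132)^5 = £51,140.3509 / 1.858798 = £27,512.60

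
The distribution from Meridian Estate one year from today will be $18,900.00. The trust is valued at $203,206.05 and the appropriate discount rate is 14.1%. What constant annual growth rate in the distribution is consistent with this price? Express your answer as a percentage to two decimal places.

4.80%

P = D₁/(r−g) ⇒ g = r − D₁/P = 0.141 − $18,900.00/$203,206.05 = 0.047991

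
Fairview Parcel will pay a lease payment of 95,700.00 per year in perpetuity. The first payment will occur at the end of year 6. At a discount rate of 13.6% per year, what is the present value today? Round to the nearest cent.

Value at end of year 5: C / r = 95,700.00 / 0.136 = 703,676.4706
Discount to today: PV = 703,676.4706 / (1 + 0.136)^5 = 703,676.4706 / 1.891872 = 371,947.27

371947.27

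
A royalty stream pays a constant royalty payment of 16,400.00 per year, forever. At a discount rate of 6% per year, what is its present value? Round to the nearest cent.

273333.33

Level perpetuity: PV = C / r = 16,400.00 / 0.06 = 273,333.33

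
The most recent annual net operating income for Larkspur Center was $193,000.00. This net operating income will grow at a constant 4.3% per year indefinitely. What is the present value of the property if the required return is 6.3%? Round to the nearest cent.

D₁ = D₀ × (1 + g) = $193,000.00 × 1.043 = $201,299.0000
Growing perpetuity: P = D₁ / (r − g) = $201,299.0000 / (0.063 − 0.043) = $10,064,950.00

$10064950.00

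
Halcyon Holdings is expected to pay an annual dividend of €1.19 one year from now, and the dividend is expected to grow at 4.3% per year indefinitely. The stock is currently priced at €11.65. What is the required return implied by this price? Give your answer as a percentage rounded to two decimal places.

14.51%

P = D₁/(r − g) ⇒ r = D₁/P + g = €1.1900/€11.65 + 0.043 = 0.102146 + 0.043 = 0.145146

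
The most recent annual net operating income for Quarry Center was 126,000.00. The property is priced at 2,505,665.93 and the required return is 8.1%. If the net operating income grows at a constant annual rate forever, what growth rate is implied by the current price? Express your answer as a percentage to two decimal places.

P = D₀(1+g)/(r−g) ⇒ P(r−g) = D₀(1+g) ⇒ g(P+D₀) = P·r − D₀
g = (P·r − D₀)/(P + D₀) = (2,505,665.93×0.081 − 126,000.00) / (2,505,665.93 + 126,000.00) = 0.029243

2.92%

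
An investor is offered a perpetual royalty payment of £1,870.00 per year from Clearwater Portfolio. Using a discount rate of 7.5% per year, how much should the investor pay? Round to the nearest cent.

Level perpetuity: PV = C / r = £1,870.00 / 0.075 = £24,933.33

£24933.33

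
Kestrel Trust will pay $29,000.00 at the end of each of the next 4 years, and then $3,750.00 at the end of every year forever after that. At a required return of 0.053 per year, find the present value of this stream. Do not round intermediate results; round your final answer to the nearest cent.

$159669.52

PV of 4-year annuity: $29,000.00 × [1 − (1+0.053)^−4] / 0.053 = 102119.97714
Perpetuity value at year 4: $3,750.00 / 0.053 = 70754.71698
PV of perpetuity: 70754.71698 / (1+0.053)^4 = 57549.54752
Total PV = 102119.97714 + 57549.54752 = 159669.52467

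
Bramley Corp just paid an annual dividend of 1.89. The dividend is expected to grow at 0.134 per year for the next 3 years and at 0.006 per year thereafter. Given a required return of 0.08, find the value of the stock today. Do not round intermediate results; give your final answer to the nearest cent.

36.00

D_1 = 2.14326
D_2 = 2.43046
D_3 = 2.75614
Terminal value at year 3: TV = D_3×(1+g_2)/(r−g_2) = 2.77267/0.074 = 37.46858
P_0 = D_1/(1+r)^1 + D_2/(1+r)^2 + D_3/(1+r)^3 + TV/(1+r)^3
    = 1.98450 + 2.08372 + 2.18791 + 29.74377 = 35.99990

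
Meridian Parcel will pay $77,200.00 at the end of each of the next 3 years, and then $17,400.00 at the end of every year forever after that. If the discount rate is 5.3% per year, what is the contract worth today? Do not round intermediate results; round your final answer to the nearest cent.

$490240.98

PV of 3-year annuity: $77,200.00 × [1 − (1+0.053)^−3] / 0.053 = 209058.49428
Perpetuity value at year 3: $17,400.00 / 0.053 = 328301.88679
PV of perpetuity: 328301.88679 / (1+0.053)^3 = 281182.48523
Total PV = 209058.49428 + 281182.48523 = 490240.97951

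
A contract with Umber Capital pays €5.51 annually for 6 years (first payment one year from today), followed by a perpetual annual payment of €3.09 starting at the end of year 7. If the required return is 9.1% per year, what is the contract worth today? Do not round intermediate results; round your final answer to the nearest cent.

€44.78

PV of 6-year annuity: €5.51 × [1 − (1+0.091)^−6] / 0.091 = 24.64389
Perpetuity value at year 6: €3.09 / 0.091 = 33.95604
PV of perpetuity: 33.95604 / (1+0.091)^6 = 20.13579
Total PV = 24.64389 + 20.13579 = 44.77968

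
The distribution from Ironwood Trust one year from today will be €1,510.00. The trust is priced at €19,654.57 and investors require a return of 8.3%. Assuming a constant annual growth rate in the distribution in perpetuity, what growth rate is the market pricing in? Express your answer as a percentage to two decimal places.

P = D₁/(r−g) ⇒ g = r − D₁/P = 0.083 − €1,510.00/€19,654.57 = 0.006173

0.62%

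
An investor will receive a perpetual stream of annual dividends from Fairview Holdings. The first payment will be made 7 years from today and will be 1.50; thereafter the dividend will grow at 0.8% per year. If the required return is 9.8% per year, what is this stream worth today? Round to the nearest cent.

Value at end of year 6: C₁ / (r − g) = 1.50 / (0.098 − 0.008) = 16.6667
Discount to today: PV = 16.6667 / (1 + 0.098)^6 = 16.6667 / 1.752323 = 9.51

9.51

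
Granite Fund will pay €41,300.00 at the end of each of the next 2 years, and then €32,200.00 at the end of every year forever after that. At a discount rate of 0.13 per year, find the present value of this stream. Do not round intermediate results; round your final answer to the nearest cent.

€262872.04

PV of 2-year annuity: €41,300.00 × [1 − (1+0.13)^−2] / 0.13 = 68892.63059
Perpetuity value at year 2: €32,200.00 / 0.13 = 247692.30769
PV of perpetuity: 247692.30769 / (1+0.13)^2 = 193979.40927
Total PV = 68892.63059 + 193979.40927 = 262872.03986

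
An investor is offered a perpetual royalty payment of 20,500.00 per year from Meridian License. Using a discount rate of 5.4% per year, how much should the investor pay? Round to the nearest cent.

379629.63

Level perpetuity: PV = C / r = 20,500.00 / 0.054 = 379,629.63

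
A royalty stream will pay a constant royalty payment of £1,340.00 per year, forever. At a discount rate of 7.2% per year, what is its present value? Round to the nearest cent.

£18611.11

Level perpetuity: PV = C / r = £1,340.00 / 0.072 = £18,611.11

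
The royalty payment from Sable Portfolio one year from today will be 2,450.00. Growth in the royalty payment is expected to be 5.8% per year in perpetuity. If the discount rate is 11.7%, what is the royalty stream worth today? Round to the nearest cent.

Growing perpetuity: P = D₁ / (r − g) = 2,450.0000 / (0.117 − 0.058) = 41,525.42

41525.42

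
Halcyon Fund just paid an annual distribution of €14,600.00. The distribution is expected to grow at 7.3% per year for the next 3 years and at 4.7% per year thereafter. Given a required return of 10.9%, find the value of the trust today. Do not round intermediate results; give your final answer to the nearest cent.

D_1 = 15665.80000
D_2 = 16809.40340
D_3 = 18036.48985
Terminal value at year 3: TV = D_3×(1+g_2)/(r−g_2) = 18884.20487/0.062 = 304583.94953
P_0 = D_1/(1+r)^1 + D_2/(1+r)^2 + D_3/(1+r)^3 + TV/(1+r)^3
    = 14126.05951 + 13667.50393 + 13223.83383 + 223312.16159 = 264329.55886

€264329.56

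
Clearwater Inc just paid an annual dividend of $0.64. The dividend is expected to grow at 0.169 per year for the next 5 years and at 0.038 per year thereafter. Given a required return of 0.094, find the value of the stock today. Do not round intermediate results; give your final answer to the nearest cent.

$20.45

D_1 = 0.74816
D_2 = 0.87460
D_3 = 1.02241
D_4 = 1.19519
D_5 = 1.39718
Terminal value at year 5: TV = D_5×(1+g_2)/(r−g_2) = 1.45027/0.056 = 25.89774
P_0 = D_1/(1+r)^1 + D_2/(1+r)^2 + D_3/(1+r)^3 + D_4/(1+r)^4 + D_5/(1+r)^5 + TV/(1+r)^5
    = 0.68388 + 0.73076 + 0.78086 + 0.83439 + 0.89159 + 16.52629 = 20.44776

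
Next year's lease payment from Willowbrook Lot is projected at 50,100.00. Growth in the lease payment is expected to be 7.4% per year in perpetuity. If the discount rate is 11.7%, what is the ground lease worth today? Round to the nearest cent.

Growing perpetuity: P = D₁ / (r − g) = 50,100.0000 / (0.117 − 0.074) = 1,165,116.28

1165116.28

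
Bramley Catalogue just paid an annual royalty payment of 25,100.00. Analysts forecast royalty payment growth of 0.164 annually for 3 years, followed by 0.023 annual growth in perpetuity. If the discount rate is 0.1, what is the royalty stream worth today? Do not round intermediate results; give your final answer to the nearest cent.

479536.55

D_1 = 29216.40000
D_2 = 34007.88960
D_3 = 39585.18349
Terminal value at year 3: TV = D_3×(1+g_2)/(r−g_2) = 40495.64271/0.077 = 525917.43785
P_0 = D_1/(1+r)^1 + D_2/(1+r)^2 + D_3/(1+r)^3 + TV/(1+r)^3
    = 26560.36364 + 28105.69388 + 29740.93426 + 395129.55511 = 479536.54689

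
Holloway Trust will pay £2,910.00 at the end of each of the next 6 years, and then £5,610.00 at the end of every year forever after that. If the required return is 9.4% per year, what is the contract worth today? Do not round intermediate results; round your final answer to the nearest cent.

PV of 6-year annuity: £2,910.00 × [1 − (1+0.094)^−6] / 0.094 = 12899.79796
Perpetuity value at year 6: £5,610.00 / 0.094 = 59680.85106
PV of perpetuity: 59680.85106 / (1+0.094)^6 = 34812.16840
Total PV = 12899.79796 + 34812.16840 = 47711.96636

£47711.97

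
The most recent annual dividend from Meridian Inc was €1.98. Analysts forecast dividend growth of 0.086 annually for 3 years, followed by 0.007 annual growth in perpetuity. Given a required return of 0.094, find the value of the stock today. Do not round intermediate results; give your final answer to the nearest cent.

€28.27

D_1 = 2.15028
D_2 = 2.33520
D_3 = 2.53603
Terminal value at year 3: TV = D_3×(1+g_2)/(r−g_2) = 2.55378/0.087 = 29.35384
P_0 = D_1/(1+r)^1 + D_2/(1+r)^2 + D_3/(1+r)^3 + TV/(1+r)^3
    = 1.96552 + 1.95115 + 1.93688 + 22.41883 = 28.27238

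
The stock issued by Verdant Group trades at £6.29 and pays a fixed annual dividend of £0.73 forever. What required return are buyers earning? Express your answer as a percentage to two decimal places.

P = C/r ⇒ r = C/P = £0.73/£6.29 = 0.116057

11.61%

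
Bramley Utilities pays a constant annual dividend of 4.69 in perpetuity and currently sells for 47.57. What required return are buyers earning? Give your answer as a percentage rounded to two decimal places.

P = C/r ⇒ r = C/P = 4.69/47.57 = 0.098592

9.86%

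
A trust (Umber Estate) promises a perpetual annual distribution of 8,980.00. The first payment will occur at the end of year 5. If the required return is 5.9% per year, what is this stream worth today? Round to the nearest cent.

121015.36

Value at end of year 4: C / r = 8,980.00 / 0.059 = 152,203.3898
Discount to today: PV = 152,203.3898 / (1 + 0.059)^4 = 152,203.3898 / 1.257720 = 121,015.36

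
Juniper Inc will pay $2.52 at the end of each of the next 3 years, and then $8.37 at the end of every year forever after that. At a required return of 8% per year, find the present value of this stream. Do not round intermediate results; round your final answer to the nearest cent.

$89.55

PV of 3-year annuity: $2.52 × [1 − (1+0.08)^−3] / 0.08 = 6.49428
Perpetuity value at year 3: $8.37 / 0.08 = 104.62500
PV of perpetuity: 104.62500 / (1+0.08)^3 = 83.05470
Total PV = 6.49428 + 83.05470 = 89.54898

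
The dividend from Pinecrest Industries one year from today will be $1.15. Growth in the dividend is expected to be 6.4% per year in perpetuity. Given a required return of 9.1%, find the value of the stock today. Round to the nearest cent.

$42.59

Growing perpetuity: P = D₁ / (r − g) = $1.1500 / (0.091 − 0.064) = $42.59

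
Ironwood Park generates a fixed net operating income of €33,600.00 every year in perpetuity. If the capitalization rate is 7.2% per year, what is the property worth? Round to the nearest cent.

Level perpetuity: PV = C / r = €33,600.00 / 0.072 = €466,666.67

€466666.67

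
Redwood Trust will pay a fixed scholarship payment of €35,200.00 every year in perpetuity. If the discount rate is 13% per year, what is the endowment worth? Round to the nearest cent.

Level perpetuity: PV = C / r = €35,200.00 / 0.13 = €270,769.23

€270769.23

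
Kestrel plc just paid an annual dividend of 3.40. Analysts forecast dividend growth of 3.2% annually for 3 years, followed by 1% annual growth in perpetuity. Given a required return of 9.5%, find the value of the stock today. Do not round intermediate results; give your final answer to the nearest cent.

D_1 = 3.50880
D_2 = 3.62108
D_3 = 3.73696
Terminal value at year 3: TV = D_3×(1+g_2)/(r−g_2) = 3.77433/0.085 = 44.40383
P_0 = D_1/(1+r)^1 + D_2/(1+r)^2 + D_3/(1+r)^3 + TV/(1+r)^3
    = 3.20438 + 3.02002 + 2.84627 + 33.82035 = 42.89102

42.89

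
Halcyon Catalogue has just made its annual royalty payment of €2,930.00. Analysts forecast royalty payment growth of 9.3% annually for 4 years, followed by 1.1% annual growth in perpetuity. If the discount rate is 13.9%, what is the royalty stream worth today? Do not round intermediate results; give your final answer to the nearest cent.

€30207.83

D_1 = 3202.49000
D_2 = 3500.32157
D_3 = 3825.85148
D_4 = 4181.65566
Terminal value at year 4: TV = D_4×(1+g_2)/(r−g_2) = 4227.65388/0.128 = 33028.54590
P_0 = D_1/(1+r)^1 + D_2/(1+r)^2 + D_3/(1+r)^3 + D_4/(1+r)^4 + TV/(1+r)^4
    = 2811.66813 + 2698.11525 + 2589.14834 + 2484.58221 + 19624.31732 = 30207.83126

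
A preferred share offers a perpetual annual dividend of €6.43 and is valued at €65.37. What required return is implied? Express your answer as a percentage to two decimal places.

9.84%

P = C/r ⇒ r = C/P = €6.43/€65.37 = 0.098363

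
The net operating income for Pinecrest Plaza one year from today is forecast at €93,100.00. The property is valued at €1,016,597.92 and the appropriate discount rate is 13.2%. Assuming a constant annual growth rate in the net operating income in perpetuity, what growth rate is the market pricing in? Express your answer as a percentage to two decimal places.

4.04%

P = D₁/(r−g) ⇒ g = r − D₁/P = 0.132 − €93,100.00/€1,016,597.92 = 0.040420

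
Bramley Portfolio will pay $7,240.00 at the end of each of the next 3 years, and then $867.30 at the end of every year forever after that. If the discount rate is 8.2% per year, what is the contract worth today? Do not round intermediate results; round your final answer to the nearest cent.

PV of 3-year annuity: $7,240.00 × [1 − (1+0.082)^−3] / 0.082 = 18591.05339
Perpetuity value at year 3: $867.30 / 0.082 = 10576.82927
PV of perpetuity: 10576.82927 / (1+0.082)^3 = 8349.75460
Total PV = 18591.05339 + 8349.75460 = 26940.80799

$26940.81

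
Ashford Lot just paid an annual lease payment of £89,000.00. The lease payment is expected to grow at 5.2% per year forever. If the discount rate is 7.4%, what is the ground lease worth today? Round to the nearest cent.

D₁ = D₀ × (1 + g) = £89,000.00 × 1.052 = £93,628.0000
Growing perpetuity: P = D₁ / (r − g) = £93,628.0000 / (0.074 − 0.052) = £4,255,818.18

£4255818.18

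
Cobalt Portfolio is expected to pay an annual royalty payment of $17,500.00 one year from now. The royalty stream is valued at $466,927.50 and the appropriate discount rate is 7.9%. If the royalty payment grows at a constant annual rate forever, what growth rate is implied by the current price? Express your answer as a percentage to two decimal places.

P = D₁/(r−g) ⇒ g = r − D₁/P = 0.079 − $17,500.00/$466,927.50 = 0.041521

4.15%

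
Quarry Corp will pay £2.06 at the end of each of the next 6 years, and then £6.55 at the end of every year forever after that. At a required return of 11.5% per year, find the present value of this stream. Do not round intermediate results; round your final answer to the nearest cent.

£38.23

PV of 6-year annuity: £2.06 × [1 − (1+0.115)^−6] / 0.115 = 8.59081
Perpetuity value at year 6: £6.55 / 0.115 = 56.95652
PV of perpetuity: 56.95652 / (1+0.115)^6 = 29.64110
Total PV = 8.59081 + 29.64110 = 38.23190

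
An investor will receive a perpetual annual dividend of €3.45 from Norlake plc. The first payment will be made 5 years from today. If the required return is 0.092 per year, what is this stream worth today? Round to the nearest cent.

Value at end of year 4: C / r = €3.45 / 0.092 = €37.5000
Discount to today: PV = €37.5000 / (1 + 0.092)^4 = €37.5000 / 1.421970 = €26.37

€26.37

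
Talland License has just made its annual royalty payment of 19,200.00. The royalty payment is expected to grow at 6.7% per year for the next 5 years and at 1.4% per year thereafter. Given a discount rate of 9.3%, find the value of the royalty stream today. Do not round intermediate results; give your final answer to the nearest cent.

307853.49

D_1 = 20486.40000
D_2 = 21858.98880
D_3 = 23323.54105
D_4 = 24886.21830
D_5 = 26553.59493
Terminal value at year 5: TV = D_5×(1+g_2)/(r−g_2) = 26925.34525/0.079 = 340827.15513
P_0 = D_1/(1+r)^1 + D_2/(1+r)^2 + D_3/(1+r)^3 + D_4/(1+r)^4 + D_5/(1+r)^5 + TV/(1+r)^5
    = 18743.27539 + 18297.41522 + 17862.16107 + 17437.26062 + 17022.46759 + 218490.91317 = 307853.49306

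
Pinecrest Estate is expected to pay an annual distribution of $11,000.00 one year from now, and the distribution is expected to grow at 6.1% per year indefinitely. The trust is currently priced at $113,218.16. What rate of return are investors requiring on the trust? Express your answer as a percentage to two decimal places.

P = D₁/(r − g) ⇒ r = D₁/P + g = $11,000.0000/$113,218.16 + 0.061 = 0.097158 + 0.061 = 0.158158

15.82%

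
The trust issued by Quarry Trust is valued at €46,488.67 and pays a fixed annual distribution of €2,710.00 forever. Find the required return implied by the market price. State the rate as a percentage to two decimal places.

P = C/r ⇒ r = C/P = €2,710.00/€46,488.67 = 0.058294

5.83%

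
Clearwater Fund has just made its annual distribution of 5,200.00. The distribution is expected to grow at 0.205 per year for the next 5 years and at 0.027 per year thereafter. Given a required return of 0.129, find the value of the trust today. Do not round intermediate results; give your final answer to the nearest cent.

D_1 = 6266.00000
D_2 = 7550.53000
D_3 = 9098.38865
D_4 = 10963.55832
D_5 = 13211.08778
Terminal value at year 5: TV = D_5×(1+g_2)/(r−g_2) = 13567.78715/0.102 = 133017.52107
P_0 = D_1/(1+r)^1 + D_2/(1+r)^2 + D_3/(1+r)^3 + D_4/(1+r)^4 + D_5/(1+r)^5 + TV/(1+r)^5
    = 5550.04429 + 5923.65223 + 6322.41004 + 6748.01072 + 7202.26122 + 72516.88499 = 104263.26347

104263.26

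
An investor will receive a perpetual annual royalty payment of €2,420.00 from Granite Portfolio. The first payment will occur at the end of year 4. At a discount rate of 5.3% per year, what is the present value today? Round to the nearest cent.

Value at end of year 3: C / r = €2,420.00 / 0.053 = €45,660.3774
Discount to today: PV = €45,660.3774 / (1 + 0.053)^3 = €45,660.3774 / 1.167576 = €39,106.99

€39106.99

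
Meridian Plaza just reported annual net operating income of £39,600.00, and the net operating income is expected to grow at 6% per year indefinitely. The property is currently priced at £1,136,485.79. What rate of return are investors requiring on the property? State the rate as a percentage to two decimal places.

D₁ = £39,600.00 × 1.06 = £41,976.0000
P = D₁/(r − g) ⇒ r = D₁/P + g = £41,976.0000/£1,136,485.79 + 0.06 = 0.036935 + 0.06 = 0.096935

9.69%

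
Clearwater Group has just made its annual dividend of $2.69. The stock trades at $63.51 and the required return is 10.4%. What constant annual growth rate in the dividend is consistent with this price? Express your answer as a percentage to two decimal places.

5.91%

P = D₀(1+g)/(r−g) ⇒ P(r−g) = D₀(1+g) ⇒ g(P+D₀) = P·r − D₀
g = (P·r − D₀)/(P + D₀) = ($63.51×0.104 − $2.69) / ($63.51 + $2.69) = 0.059140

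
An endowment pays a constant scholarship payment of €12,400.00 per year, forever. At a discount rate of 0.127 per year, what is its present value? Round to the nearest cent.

€97637.80

Level perpetuity: PV = C / r = €12,400.00 / 0.127 = €97,637.80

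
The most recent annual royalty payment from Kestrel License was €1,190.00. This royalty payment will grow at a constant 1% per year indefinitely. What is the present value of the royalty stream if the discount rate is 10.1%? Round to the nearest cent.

€13207.69

D₁ = D₀ × (1 + g) = €1,190.00 × 1.01 = €1,201.9000
Growing perpetuity: P = D₁ / (r − g) = €1,201.9000 / (0.101 − 0.01) = €13,207.69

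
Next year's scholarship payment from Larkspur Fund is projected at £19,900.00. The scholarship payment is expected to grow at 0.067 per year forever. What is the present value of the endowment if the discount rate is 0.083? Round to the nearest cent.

£1243750.00

Growing perpetuity: P = D₁ / (r − g) = £19,900.0000 / (0.083 − 0.067) = £1,243,750.00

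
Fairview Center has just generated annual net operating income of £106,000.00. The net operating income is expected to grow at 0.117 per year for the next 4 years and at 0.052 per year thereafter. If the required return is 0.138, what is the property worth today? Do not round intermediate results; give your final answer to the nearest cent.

£1608354.38

D_1 = 118402.00000
D_2 = 132255.03400
D_3 = 147728.87298
D_4 = 165013.15112
Terminal value at year 4: TV = D_4×(1+g_2)/(r−g_2) = 173593.83497/0.086 = 2018532.96482
P_0 = D_1/(1+r)^1 + D_2/(1+r)^2 + D_3/(1+r)^3 + D_4/(1+r)^4 + TV/(1+r)^4
    = 104043.93673 + 102123.96953 + 100239.43231 + 98389.67126 + 1203557.37398 = 1608354.38381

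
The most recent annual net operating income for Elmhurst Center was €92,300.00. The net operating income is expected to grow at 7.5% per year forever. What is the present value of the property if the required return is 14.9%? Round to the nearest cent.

D₁ = D₀ × (1 + g) = €92,300.00 × 1.075 = €99,222.5000
Growing perpetuity: P = D₁ / (r − g) = €99,222.5000 / (0.149 − 0.075) = €1,340,844.59

€1340844.59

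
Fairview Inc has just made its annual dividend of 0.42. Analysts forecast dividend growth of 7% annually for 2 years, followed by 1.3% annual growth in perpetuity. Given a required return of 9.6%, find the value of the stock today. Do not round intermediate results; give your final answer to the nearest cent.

5.70

D_1 = 0.44940
D_2 = 0.48086
Terminal value at year 2: TV = D_2×(1+g_2)/(r−g_2) = 0.48711/0.083 = 5.86878
P_0 = D_1/(1+r)^1 + D_2/(1+r)^2 + TV/(1+r)^2
    = 0.41004 + 0.40031 + 4.88570 = 5.69605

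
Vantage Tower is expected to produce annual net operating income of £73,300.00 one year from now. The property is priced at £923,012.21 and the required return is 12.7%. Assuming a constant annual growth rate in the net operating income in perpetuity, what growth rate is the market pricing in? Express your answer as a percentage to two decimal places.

P = D₁/(r−g) ⇒ g = r − D₁/P = 0.127 − £73,300.00/£923,012.21 = 0.047586

4.76%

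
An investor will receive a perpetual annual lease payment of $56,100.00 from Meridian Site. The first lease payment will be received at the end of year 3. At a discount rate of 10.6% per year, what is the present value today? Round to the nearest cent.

Value at end of year 2: C / r = $56,100.00 / 0.106 = $529,245.2830
Discount to today: PV = $529,245.2830 / (1 + 0.106)^2 = $529,245.2830 / 1.223236 = $432,660.00

$432660.00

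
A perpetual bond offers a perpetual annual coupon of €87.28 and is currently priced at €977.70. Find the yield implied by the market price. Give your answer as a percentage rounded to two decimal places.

P = C/r ⇒ r = C/P = €87.28/€977.70 = 0.089271

8.93%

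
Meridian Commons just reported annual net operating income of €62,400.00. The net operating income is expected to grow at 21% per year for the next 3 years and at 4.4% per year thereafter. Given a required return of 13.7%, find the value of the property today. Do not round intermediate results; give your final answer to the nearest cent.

D_1 = 75504.00000
D_2 = 91359.84000
D_3 = 110545.40640
Terminal value at year 3: TV = D_3×(1+g_2)/(r−g_2) = 115409.40428/0.093 = 1240961.33636
P_0 = D_1/(1+r)^1 + D_2/(1+r)^2 + D_3/(1+r)^3 + TV/(1+r)^3
    = 66406.33245 + 70669.88766 + 75207.18036 + 844261.25048 = 1056544.65096

€1056544.65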